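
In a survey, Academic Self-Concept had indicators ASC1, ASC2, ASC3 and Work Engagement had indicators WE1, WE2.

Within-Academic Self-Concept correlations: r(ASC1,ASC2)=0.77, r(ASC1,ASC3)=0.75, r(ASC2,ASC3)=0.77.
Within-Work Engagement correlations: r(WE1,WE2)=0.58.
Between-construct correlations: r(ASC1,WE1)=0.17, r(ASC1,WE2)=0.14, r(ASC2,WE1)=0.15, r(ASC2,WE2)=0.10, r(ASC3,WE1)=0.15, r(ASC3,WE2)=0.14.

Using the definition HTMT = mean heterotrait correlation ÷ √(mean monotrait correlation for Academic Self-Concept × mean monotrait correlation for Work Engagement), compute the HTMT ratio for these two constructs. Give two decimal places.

0.21

Mean heterotrait r = 0.85/6 = 0.1417.
Mean within-ASC = 2.29/3 = 0.7633; mean within-WE = 0.58/1 = 0.5800.
Geometric mean = √(0.7633 × 0.5800) = 0.6654.
HTMT = 0.1417 / 0.6654 = 0.21.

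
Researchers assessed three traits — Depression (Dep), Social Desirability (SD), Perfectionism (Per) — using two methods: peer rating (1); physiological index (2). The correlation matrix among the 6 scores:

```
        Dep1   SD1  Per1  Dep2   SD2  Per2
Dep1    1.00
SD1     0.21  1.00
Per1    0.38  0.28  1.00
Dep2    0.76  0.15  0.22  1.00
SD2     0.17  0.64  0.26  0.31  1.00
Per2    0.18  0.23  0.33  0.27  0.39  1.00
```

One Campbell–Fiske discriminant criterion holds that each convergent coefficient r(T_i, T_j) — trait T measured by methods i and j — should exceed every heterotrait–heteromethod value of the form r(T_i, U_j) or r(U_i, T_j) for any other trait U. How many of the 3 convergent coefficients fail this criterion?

0

Each convergent coefficient versus the relevant comparison correlations:
Dep (methods 1·2): 0.76 vs {0.17, 0.15, 0.18, 0.22} → pass.
SD (methods 1·2): 0.64 vs {0.15, 0.17, 0.23, 0.26} → pass.
Per (methods 1·2): 0.33 vs {0.22, 0.18, 0.26, 0.23} → pass.
0 of 3 fail.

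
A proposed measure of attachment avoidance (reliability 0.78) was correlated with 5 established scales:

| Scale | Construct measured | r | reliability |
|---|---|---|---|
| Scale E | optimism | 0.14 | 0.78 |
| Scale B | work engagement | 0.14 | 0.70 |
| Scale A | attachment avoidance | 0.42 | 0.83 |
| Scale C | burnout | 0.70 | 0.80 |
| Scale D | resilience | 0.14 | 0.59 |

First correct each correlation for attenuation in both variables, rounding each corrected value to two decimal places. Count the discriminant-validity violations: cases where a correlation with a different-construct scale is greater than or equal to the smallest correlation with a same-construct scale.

1

Disattenuated r (r / √(r_scale · r_new)):
  Scale E (disc): 0.14 / √(0.78·0.78) = 0.18
  Scale B (disc): 0.14 / √(0.70·0.78) = 0.19
  Scale A (conv): 0.42 / √(0.83·0.78) = 0.52
  Scale C (disc): 0.70 / √(0.80·0.78) = 0.89
  Scale D (disc): 0.14 / √(0.59·0.78) = 0.21
Smallest convergent = 0.52. Discriminant values: 0.18, 0.19, 0.89, 0.21; count ≥ 0.52 → 1.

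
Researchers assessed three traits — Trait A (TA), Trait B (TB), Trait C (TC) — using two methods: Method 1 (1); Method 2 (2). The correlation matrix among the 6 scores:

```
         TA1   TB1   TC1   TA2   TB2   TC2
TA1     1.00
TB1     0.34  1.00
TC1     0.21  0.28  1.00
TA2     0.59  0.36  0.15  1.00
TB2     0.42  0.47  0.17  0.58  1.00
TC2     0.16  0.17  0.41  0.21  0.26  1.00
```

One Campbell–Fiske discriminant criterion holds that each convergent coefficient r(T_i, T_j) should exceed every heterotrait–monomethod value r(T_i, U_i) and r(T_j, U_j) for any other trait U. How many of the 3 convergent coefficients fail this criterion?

Checking each validity diagonal entry against its comparison values:
TA (methods 1·2): 0.59 vs {0.34, 0.58, 0.21, 0.21} → pass.
TB (methods 1·2): 0.47 vs {0.34, 0.58, 0.28, 0.26} → fail.
TC (methods 1·2): 0.41 vs {0.21, 0.21, 0.28, 0.26} → pass.
1 of 3 fail.

1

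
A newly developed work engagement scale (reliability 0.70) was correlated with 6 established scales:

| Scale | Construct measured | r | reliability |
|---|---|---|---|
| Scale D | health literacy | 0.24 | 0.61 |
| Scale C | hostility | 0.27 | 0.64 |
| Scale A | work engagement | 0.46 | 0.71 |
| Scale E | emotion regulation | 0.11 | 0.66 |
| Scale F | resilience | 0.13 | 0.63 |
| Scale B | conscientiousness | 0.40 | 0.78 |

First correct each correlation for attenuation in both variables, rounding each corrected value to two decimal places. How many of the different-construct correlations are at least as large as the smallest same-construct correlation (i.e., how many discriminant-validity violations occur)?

0

Disattenuated r (r / √(r_scale · r_new)):
  Scale D (disc): 0.24 / √(0.61·0.70) = 0.37
  Scale C (disc): 0.27 / √(0.64·0.70) = 0.40
  Scale A (conv): 0.46 / √(0.71·0.70) = 0.65
  Scale E (disc): 0.11 / √(0.66·0.70) = 0.16
  Scale F (disc): 0.13 / √(0.63·0.70) = 0.20
  Scale B (disc): 0.40 / √(0.78·0.70) = 0.54
Smallest convergent = 0.65. Discriminant values: 0.37, 0.40, 0.16, 0.20, 0.54; count ≥ 0.65 → 0.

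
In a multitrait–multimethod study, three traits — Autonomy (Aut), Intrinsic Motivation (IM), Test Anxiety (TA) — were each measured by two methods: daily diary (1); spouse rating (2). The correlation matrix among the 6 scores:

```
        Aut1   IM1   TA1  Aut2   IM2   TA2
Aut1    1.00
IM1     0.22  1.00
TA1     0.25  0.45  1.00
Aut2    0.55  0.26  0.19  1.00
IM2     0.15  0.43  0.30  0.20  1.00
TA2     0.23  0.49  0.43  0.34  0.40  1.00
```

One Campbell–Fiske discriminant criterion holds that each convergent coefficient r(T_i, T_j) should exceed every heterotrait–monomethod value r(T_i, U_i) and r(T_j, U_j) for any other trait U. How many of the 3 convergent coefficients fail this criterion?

Convergent coefficients and their comparison sets:
Aut (methods 1·2): 0.55 vs {0.22, 0.20, 0.25, 0.34} → pass.
IM (methods 1·2): 0.43 vs {0.22, 0.20, 0.45, 0.40} → fail.
TA (methods 1·2): 0.43 vs {0.25, 0.34, 0.45, 0.40} → fail.
2 of 3 fail.

2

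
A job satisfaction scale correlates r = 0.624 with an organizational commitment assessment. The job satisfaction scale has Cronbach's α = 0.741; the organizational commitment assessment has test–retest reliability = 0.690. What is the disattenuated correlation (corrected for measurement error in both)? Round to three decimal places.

0.873

r_true = r_obs / √(r_xx · r_yy) = 0.624 / √(0.741 × 0.690) = 0.624 / √0.511290 = 0.624 / 0.7150 ≈ 0.873.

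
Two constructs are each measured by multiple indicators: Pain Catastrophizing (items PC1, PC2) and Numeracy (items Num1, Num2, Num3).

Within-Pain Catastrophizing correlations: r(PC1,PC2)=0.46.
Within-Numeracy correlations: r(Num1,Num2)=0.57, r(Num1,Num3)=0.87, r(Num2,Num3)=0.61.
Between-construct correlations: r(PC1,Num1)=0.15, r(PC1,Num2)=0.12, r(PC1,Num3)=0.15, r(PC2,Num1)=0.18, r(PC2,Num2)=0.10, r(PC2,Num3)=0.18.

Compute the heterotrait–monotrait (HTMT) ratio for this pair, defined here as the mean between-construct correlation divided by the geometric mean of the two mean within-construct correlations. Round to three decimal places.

0.262

Mean heterotrait r = 0.88/6 = 0.1467.
Mean within-PC = 0.46/1 = 0.4600; mean within-Num = 2.05/3 = 0.6833.
Geometric mean = √(0.4600 × 0.6833) = 0.5606.
HTMT = 0.1467 / 0.5606 = 0.262.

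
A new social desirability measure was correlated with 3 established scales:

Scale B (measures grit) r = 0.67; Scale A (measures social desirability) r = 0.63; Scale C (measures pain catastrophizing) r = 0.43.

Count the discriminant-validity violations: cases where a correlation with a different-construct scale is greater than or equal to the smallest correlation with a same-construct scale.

Convergent (same construct = social desirability): Scale A.
Smallest convergent = 0.63. Discriminant values: 0.67, 0.43; count ≥ 0.63 → 1.

1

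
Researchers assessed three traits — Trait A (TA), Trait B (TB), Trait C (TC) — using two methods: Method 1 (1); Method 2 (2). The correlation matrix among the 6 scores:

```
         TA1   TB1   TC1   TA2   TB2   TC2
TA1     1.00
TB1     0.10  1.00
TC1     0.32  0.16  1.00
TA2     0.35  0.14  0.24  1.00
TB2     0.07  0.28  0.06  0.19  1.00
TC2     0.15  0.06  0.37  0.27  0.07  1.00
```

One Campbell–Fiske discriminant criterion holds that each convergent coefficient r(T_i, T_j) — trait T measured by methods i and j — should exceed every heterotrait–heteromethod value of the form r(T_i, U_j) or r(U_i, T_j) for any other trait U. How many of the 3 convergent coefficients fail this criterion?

0

Each convergent coefficient versus the relevant comparison correlations:
TA (methods 1·2): 0.35 vs {0.07, 0.14, 0.15, 0.24} → pass.
TB (methods 1·2): 0.28 vs {0.14, 0.07, 0.06, 0.06} → pass.
TC (methods 1·2): 0.37 vs {0.24, 0.15, 0.06, 0.06} → pass.
0 of 3 fail.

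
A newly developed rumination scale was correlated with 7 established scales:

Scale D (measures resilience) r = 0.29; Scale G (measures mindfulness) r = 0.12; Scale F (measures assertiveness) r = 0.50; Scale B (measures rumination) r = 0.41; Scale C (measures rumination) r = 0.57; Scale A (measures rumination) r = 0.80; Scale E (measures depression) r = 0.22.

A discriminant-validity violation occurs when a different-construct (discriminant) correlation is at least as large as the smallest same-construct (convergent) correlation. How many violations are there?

1

Convergent (same construct = rumination): Scale B, Scale C, Scale A.
Smallest convergent = 0.41. Discriminant values: 0.29, 0.12, 0.50, 0.22; count ≥ 0.41 → 1.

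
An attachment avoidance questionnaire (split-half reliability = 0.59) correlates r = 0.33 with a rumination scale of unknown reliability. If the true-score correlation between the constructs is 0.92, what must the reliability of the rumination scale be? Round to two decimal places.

r_true = r_obs / √(r_xx · r_yy) ⇒ 0.92 = 0.33 / √(0.59 · r_yy).
√(0.59 · r_yy) = 0.33 / 0.92 = 0.3587; 0.59 · r_yy = 0.1287; r_yy = 0.1287 / 0.59 ≈ 0.22.

0.22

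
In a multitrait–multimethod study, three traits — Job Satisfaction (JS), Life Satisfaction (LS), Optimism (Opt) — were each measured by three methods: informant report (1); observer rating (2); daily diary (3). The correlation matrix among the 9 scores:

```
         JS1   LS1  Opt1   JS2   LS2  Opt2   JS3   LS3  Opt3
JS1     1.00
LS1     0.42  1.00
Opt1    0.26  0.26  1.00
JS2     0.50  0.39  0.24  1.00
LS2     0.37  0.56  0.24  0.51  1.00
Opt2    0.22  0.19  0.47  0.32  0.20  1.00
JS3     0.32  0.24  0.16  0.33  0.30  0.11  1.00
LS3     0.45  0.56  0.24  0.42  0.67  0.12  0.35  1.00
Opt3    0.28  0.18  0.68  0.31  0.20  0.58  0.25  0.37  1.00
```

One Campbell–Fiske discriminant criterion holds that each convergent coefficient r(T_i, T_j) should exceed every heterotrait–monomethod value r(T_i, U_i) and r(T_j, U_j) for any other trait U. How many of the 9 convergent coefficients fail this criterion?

3

Convergent coefficients and their comparison sets:
JS (methods 1·2): 0.50 vs {0.42, 0.51, 0.26, 0.32} → fail.
JS (methods 1·3): 0.32 vs {0.42, 0.35, 0.26, 0.25} → fail.
JS (methods 2·3): 0.33 vs {0.51, 0.35, 0.32, 0.25} → fail.
LS (methods 1·2): 0.56 vs {0.42, 0.51, 0.26, 0.20} → pass.
LS (methods 1·3): 0.56 vs {0.42, 0.35, 0.26, 0.37} → pass.
LS (methods 2·3): 0.67 vs {0.51, 0.35, 0.20, 0.37} → pass.
Opt (methods 1·2): 0.47 vs {0.26, 0.32, 0.26, 0.20} → pass.
Opt (methods 1·3): 0.68 vs {0.26, 0.25, 0.26, 0.37} → pass.
Opt (methods 2·3): 0.58 vs {0.32, 0.25, 0.20, 0.37} → pass.
3 of 9 fail.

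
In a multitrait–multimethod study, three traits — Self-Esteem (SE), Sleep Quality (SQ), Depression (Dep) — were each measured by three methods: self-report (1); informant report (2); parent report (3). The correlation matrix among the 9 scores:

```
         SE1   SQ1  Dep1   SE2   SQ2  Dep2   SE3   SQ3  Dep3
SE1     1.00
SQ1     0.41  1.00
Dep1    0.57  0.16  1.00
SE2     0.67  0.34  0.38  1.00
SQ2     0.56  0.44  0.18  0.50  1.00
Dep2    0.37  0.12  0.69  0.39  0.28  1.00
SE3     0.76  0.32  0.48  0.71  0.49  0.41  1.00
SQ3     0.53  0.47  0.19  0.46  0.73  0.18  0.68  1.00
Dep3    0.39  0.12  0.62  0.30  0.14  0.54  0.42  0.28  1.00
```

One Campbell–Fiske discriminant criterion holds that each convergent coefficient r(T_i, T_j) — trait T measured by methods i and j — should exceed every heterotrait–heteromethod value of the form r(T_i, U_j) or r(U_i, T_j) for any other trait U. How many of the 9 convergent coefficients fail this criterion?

Checking each validity diagonal entry against its comparison values:
SE (methods 1·2): 0.67 vs {0.56, 0.34, 0.37, 0.38} → pass.
SE (methods 1·3): 0.76 vs {0.53, 0.32, 0.39, 0.48} → pass.
SE (methods 2·3): 0.71 vs {0.46, 0.49, 0.30, 0.41} → pass.
SQ (methods 1·2): 0.44 vs {0.34, 0.56, 0.12, 0.18} → fail.
SQ (methods 1·3): 0.47 vs {0.32, 0.53, 0.12, 0.19} → fail.
SQ (methods 2·3): 0.73 vs {0.49, 0.46, 0.14, 0.18} → pass.
Dep (methods 1·2): 0.69 vs {0.38, 0.37, 0.18, 0.12} → pass.
Dep (methods 1·3): 0.62 vs {0.48, 0.39, 0.19, 0.12} → pass.
Dep (methods 2·3): 0.54 vs {0.41, 0.30, 0.18, 0.14} → pass.
2 of 9 fail.

2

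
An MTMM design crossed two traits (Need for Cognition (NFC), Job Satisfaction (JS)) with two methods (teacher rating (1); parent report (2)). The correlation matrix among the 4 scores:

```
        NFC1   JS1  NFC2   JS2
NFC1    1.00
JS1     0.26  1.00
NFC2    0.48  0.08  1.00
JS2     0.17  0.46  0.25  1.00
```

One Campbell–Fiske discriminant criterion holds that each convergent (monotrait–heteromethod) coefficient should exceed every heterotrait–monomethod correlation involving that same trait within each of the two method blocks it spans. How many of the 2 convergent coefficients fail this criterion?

Convergent coefficients and their comparison sets:
NFC (methods 1·2): 0.48 vs {0.26, 0.25} → pass.
JS (methods 1·2): 0.46 vs {0.26, 0.25} → pass.
0 of 2 fail.

0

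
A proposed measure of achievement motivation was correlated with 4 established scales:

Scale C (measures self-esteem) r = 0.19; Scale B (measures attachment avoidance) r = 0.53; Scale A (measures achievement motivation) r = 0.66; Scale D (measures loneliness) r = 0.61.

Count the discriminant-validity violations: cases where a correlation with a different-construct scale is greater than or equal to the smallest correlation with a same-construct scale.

Convergent (same construct = achievement motivation): Scale A.
Smallest convergent = 0.66. Discriminant values: 0.19, 0.53, 0.61; count ≥ 0.66 → 0.

0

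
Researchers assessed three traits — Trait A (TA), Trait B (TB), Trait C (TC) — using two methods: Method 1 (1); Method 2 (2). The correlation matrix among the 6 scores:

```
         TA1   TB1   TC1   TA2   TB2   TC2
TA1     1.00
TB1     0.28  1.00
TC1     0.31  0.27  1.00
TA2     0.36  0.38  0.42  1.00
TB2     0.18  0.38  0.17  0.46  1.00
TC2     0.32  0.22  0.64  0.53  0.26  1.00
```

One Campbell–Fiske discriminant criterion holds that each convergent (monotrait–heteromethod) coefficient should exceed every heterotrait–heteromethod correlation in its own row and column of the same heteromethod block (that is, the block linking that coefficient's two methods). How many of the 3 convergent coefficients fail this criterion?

2

Convergent coefficients and their comparison sets:
TA (methods 1·2): 0.36 vs {0.18, 0.38, 0.32, 0.42} → fail.
TB (methods 1·2): 0.38 vs {0.38, 0.18, 0.22, 0.17} → fail.
TC (methods 1·2): 0.64 vs {0.42, 0.32, 0.17, 0.22} → pass.
2 of 3 fail.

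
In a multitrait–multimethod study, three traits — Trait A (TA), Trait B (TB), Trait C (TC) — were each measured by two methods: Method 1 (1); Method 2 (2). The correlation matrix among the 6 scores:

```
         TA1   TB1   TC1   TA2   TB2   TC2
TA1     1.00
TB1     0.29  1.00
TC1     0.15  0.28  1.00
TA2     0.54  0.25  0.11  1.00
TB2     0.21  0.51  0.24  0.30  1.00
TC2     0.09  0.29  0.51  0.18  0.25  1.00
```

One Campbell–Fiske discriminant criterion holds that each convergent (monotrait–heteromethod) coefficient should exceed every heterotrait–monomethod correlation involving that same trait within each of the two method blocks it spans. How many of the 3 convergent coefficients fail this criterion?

Convergent coefficients and their comparison sets:
TA (methods 1·2): 0.54 vs {0.29, 0.30, 0.15, 0.18} → pass.
TB (methods 1·2): 0.51 vs {0.29, 0.30, 0.28, 0.25} → pass.
TC (methods 1·2): 0.51 vs {0.15, 0.18, 0.28, 0.25} → pass.
0 of 3 fail.

0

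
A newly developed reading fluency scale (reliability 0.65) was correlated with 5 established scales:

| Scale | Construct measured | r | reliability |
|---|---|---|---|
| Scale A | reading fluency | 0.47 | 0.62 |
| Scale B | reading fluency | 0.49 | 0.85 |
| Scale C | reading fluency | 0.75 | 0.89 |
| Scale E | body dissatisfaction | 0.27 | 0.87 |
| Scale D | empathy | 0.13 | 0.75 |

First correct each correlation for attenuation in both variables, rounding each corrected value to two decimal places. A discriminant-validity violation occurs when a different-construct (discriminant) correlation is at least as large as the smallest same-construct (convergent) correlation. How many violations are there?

0

Disattenuated r (r / √(r_scale · r_new)):
  Scale A (conv): 0.47 / √(0.62·0.65) = 0.74
  Scale B (conv): 0.49 / √(0.85·0.65) = 0.66
  Scale C (conv): 0.75 / √(0.89·0.65) = 0.99
  Scale E (disc): 0.27 / √(0.87·0.65) = 0.36
  Scale D (disc): 0.13 / √(0.75·0.65) = 0.19
Smallest convergent = 0.66. Discriminant values: 0.36, 0.19; count ≥ 0.66 → 0.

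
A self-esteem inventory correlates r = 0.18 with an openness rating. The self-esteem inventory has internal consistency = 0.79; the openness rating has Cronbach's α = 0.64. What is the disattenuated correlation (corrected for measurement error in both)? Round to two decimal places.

0.25

r_true = r_obs / √(r_xx · r_yy) = 0.18 / √(0.79 × 0.64) = 0.18 / √0.5056 = 0.18 / 0.7111 ≈ 0.25.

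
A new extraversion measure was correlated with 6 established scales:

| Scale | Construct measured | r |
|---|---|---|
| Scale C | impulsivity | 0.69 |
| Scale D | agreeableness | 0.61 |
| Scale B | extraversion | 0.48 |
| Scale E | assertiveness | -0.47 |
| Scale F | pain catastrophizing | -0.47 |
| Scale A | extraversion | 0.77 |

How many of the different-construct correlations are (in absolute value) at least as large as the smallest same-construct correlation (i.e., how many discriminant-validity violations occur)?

2

Convergent (same construct = extraversion): Scale B, Scale A.
Smallest convergent = 0.48. Discriminant |r|: 0.69, 0.61, 0.47, 0.47; count ≥ 0.48 → 2.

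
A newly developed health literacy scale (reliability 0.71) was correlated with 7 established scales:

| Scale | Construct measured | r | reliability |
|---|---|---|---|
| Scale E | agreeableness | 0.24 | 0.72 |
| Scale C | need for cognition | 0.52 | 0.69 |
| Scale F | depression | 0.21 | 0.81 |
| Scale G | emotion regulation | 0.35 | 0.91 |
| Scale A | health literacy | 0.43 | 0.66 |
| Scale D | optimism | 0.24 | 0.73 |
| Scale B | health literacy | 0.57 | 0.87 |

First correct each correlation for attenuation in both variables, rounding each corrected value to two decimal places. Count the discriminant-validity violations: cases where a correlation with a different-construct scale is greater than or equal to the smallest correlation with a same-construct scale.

1

Disattenuated r (r / √(r_scale · r_new)):
  Scale E (disc): 0.24 / √(0.72·0.71) = 0.34
  Scale C (disc): 0.52 / √(0.69·0.71) = 0.74
  Scale F (disc): 0.21 / √(0.81·0.71) = 0.28
  Scale G (disc): 0.35 / √(0.91·0.71) = 0.44
  Scale A (conv): 0.43 / √(0.66·0.71) = 0.63
  Scale D (disc): 0.24 / √(0.73·0.71) = 0.33
  Scale B (conv): 0.57 / √(0.87·0.71) = 0.73
Smallest convergent = 0.63. Discriminant values: 0.34, 0.74, 0.28, 0.44, 0.33; count ≥ 0.63 → 1.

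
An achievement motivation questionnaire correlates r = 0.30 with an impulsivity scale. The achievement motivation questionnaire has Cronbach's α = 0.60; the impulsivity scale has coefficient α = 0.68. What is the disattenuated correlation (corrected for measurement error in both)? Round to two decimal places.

0.47

r_true = r_obs / √(r_xx · r_yy) = 0.30 / √(0.60 × 0.68) = 0.30 / √0.4080 = 0.30 / 0.6387 ≈ 0.47.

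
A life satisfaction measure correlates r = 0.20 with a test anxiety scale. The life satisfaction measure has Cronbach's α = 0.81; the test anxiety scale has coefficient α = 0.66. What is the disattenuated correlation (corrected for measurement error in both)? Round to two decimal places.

r_true = r_obs / √(r_xx · r_yy) = 0.20 / √(0.81 × 0.66) = 0.20 / √0.5346 = 0.20 / 0.7312 ≈ 0.27.

0.27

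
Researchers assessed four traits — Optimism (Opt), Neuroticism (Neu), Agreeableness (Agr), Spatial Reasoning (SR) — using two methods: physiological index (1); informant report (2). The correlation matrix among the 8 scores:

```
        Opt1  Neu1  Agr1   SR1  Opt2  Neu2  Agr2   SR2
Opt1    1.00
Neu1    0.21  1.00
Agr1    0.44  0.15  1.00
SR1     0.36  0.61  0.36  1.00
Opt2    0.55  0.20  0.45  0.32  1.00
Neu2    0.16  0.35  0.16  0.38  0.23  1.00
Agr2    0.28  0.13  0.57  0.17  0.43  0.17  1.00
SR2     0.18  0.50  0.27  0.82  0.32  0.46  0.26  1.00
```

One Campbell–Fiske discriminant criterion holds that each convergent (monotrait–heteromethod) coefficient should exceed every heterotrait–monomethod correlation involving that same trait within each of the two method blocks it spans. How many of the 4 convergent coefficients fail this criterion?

1

Checking each validity diagonal entry against its comparison values:
Opt (methods 1·2): 0.55 vs {0.21, 0.23, 0.44, 0.43, 0.36, 0.32} → pass.
Neu (methods 1·2): 0.35 vs {0.21, 0.23, 0.15, 0.17, 0.61, 0.46} → fail.
Agr (methods 1·2): 0.57 vs {0.44, 0.43, 0.15, 0.17, 0.36, 0.26} → pass.
SR (methods 1·2): 0.82 vs {0.36, 0.32, 0.61, 0.46, 0.36, 0.26} → pass.
1 of 4 fail.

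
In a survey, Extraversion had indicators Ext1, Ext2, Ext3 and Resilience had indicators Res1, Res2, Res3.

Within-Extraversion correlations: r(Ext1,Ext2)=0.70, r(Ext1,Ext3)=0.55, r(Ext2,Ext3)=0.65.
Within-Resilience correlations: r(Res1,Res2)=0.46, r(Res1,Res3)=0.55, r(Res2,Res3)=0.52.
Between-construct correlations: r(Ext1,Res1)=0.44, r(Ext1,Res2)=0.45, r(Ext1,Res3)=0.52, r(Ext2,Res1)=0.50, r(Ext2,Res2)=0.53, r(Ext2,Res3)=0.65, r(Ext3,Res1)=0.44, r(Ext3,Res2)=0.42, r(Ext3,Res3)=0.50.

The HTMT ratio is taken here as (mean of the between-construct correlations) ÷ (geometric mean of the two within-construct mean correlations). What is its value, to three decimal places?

Mean between = 4.45/9 = 0.4944.
Mean within-Ext = 1.90/3 = 0.6333; mean within-Res = 1.53/3 = 0.5100.
Geometric mean = √(0.6333 × 0.5100) = 0.5683.
HTMT = 0.4944 / 0.5683 = 0.870.

0.870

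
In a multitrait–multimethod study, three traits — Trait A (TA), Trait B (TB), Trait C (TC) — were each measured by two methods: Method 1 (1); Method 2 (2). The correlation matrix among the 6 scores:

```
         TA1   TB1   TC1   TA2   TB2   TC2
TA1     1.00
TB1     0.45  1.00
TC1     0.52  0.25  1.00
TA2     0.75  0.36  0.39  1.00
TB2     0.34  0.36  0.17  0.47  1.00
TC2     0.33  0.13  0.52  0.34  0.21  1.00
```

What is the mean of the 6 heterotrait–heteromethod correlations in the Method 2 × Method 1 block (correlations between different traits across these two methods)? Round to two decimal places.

HTHM values (method 2 × method 1): 0.36, 0.39, 0.34, 0.17, 0.33, 0.13; mean = 1.72/6 = 0.29.

0.29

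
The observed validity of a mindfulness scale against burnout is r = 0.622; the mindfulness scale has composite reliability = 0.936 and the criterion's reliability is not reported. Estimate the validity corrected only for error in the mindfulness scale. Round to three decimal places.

0.643

Single correction: r_c = r_obs / √r_xx = 0.622 / √0.936 = 0.622 / 0.9675 ≈ 0.643.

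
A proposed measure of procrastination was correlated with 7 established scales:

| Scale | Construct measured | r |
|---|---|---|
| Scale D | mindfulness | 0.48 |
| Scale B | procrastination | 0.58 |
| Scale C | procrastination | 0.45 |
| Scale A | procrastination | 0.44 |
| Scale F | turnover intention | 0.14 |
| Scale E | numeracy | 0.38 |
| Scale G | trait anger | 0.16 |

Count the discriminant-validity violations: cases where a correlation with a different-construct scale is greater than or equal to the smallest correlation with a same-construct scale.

Convergent (same construct = procrastination): Scale B, Scale C, Scale A.
Smallest convergent = 0.44. Discriminant values: 0.48, 0.14, 0.38, 0.16; count ≥ 0.44 → 1.

1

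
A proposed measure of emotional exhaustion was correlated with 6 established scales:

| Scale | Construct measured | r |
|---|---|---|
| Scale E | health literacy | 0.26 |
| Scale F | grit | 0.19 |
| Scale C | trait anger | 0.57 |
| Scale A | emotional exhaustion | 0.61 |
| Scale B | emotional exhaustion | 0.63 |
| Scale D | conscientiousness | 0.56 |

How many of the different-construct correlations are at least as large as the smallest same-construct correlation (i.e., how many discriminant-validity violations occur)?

0

Convergent (same construct = emotional exhaustion): Scale A, Scale B.
Smallest convergent = 0.61. Discriminant values: 0.26, 0.19, 0.57, 0.56; count ≥ 0.61 → 0.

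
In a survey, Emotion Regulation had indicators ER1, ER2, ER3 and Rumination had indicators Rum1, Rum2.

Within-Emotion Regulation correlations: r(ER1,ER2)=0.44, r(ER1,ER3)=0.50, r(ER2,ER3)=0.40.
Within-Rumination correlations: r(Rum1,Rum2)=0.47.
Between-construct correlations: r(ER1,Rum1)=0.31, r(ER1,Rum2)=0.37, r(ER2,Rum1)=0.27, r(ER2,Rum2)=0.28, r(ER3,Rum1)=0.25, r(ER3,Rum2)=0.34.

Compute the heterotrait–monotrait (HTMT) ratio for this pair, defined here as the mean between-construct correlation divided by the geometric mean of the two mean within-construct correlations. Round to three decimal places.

Between-construct mean = 1.82/6 = 0.3033.
Mean within-ER = 1.34/3 = 0.4467; mean within-Rum = 0.47/1 = 0.4700.
Geometric mean = √(0.4467 × 0.4700) = 0.4582.
HTMT = 0.3033 / 0.4582 = 0.662.

0.662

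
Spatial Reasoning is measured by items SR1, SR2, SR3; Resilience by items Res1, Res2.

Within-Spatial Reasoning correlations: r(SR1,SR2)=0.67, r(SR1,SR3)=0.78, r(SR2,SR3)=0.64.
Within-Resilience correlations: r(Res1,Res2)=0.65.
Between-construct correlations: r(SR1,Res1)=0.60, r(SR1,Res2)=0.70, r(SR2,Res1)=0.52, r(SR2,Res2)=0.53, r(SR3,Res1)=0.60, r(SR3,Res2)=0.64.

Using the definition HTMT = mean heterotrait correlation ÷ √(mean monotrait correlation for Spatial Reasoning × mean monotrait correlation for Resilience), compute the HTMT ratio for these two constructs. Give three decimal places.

0.889

Mean between = 3.59/6 = 0.5983.
Mean within-SR = 2.09/3 = 0.6967; mean within-Res = 0.65/1 = 0.6500.
Geometric mean = √(0.6967 × 0.6500) = 0.6729.
HTMT = 0.5983 / 0.6729 = 0.889.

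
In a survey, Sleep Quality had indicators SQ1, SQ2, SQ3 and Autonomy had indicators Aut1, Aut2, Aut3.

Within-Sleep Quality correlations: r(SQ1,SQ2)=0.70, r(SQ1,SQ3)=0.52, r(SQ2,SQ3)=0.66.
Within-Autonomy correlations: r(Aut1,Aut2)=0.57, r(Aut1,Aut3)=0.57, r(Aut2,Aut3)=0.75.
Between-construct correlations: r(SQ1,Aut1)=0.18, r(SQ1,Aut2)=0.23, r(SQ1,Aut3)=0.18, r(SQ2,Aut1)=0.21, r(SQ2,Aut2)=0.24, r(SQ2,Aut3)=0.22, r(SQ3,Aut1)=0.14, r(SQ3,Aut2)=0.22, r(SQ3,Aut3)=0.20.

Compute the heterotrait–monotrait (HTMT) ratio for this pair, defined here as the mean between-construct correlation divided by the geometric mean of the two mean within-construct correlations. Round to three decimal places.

Between-construct mean = 1.82/9 = 0.2022.
Mean within-SQ = 1.88/3 = 0.6267; mean within-Aut = 1.89/3 = 0.6300.
Geometric mean = √(0.6267 × 0.6300) = 0.6283.
HTMT = 0.2022 / 0.6283 = 0.322.

0.322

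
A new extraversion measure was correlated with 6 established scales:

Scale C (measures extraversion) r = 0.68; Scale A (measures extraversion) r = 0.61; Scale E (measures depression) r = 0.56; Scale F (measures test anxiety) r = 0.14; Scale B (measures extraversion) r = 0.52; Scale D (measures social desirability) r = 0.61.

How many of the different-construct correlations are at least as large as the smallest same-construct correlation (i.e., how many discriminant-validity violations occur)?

2

Convergent (same construct = extraversion): Scale C, Scale A, Scale B.
Smallest convergent = 0.52. Discriminant values: 0.56, 0.14, 0.61; count ≥ 0.52 → 2.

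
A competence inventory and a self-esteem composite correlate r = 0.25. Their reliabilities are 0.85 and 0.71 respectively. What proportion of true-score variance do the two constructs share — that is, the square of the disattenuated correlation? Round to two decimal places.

0.10

Disattenuated r = 0.25 / √(0.85 × 0.71) = 0.25 / 0.7769 = 0.3218.
Shared true-score variance = 0.3218² = 0.1036 ≈ 0.10.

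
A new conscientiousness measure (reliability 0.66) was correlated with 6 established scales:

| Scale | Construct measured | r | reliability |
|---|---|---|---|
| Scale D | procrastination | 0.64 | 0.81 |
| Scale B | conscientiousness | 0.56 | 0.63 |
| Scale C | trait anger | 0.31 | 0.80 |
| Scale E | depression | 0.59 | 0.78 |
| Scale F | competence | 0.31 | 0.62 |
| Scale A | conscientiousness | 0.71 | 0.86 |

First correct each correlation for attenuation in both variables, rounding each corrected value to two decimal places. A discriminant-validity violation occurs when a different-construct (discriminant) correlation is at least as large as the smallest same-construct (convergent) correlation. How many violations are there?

1

Disattenuated r (r / √(r_scale · r_new)):
  Scale D (disc): 0.64 / √(0.81·0.66) = 0.88
  Scale B (conv): 0.56 / √(0.63·0.66) = 0.87
  Scale C (disc): 0.31 / √(0.80·0.66) = 0.43
  Scale E (disc): 0.59 / √(0.78·0.66) = 0.82
  Scale F (disc): 0.31 / √(0.62·0.66) = 0.48
  Scale A (conv): 0.71 / √(0.86·0.66) = 0.94
Smallest convergent = 0.87. Discriminant values: 0.88, 0.43, 0.82, 0.48; count ≥ 0.87 → 1.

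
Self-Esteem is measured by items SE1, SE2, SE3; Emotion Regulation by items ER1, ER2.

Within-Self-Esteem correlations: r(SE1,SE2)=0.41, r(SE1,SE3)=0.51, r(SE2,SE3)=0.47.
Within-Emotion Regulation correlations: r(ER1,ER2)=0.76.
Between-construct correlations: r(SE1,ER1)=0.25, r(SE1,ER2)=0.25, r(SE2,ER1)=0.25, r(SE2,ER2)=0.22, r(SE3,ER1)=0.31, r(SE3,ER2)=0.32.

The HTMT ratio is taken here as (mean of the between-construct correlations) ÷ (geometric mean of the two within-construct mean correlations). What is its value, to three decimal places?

0.449

Mean heterotrait r = 1.60/6 = 0.2667.
Mean within-SE = 1.39/3 = 0.4633; mean within-ER = 0.76/1 = 0.7600.
Geometric mean = √(0.4633 × 0.7600) = 0.5934.
HTMT = 0.2667 / 0.5934 = 0.449.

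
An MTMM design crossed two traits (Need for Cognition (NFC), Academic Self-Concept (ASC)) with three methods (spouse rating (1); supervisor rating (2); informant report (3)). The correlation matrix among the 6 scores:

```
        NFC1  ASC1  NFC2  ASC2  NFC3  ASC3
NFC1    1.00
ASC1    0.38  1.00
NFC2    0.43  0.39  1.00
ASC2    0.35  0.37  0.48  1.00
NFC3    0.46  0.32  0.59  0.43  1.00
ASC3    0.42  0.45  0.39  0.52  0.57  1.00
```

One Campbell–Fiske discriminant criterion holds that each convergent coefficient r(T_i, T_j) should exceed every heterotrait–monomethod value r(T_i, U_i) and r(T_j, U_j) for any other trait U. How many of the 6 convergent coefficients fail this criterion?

5

Checking each validity diagonal entry against its comparison values:
NFC (methods 1·2): 0.43 vs {0.38, 0.48} → fail.
NFC (methods 1·3): 0.46 vs {0.38, 0.57} → fail.
NFC (methods 2·3): 0.59 vs {0.48, 0.57} → pass.
ASC (methods 1·2): 0.37 vs {0.38, 0.48} → fail.
ASC (methods 1·3): 0.45 vs {0.38, 0.57} → fail.
ASC (methods 2·3): 0.52 vs {0.48, 0.57} → fail.
5 of 6 fail.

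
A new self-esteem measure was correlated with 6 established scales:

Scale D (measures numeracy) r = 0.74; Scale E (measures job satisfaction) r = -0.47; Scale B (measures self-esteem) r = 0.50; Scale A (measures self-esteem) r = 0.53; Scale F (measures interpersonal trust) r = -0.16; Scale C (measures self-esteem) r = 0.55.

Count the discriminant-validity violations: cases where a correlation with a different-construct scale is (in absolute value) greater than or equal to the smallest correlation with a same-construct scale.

Convergent (same construct = self-esteem): Scale B, Scale A, Scale C.
Smallest convergent = 0.50. Discriminant |r|: 0.74, 0.47, 0.16; count ≥ 0.50 → 1.

1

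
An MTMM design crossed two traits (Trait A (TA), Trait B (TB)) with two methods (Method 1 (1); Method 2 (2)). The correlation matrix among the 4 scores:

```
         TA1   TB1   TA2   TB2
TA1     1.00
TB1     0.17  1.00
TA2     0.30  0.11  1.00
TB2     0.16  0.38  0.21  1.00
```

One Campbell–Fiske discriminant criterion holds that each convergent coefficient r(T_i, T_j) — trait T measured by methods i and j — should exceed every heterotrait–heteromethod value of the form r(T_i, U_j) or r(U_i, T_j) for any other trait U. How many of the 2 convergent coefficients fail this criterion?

0

Each convergent coefficient versus the relevant comparison correlations:
TA (methods 1·2): 0.30 vs {0.16, 0.11} → pass.
TB (methods 1·2): 0.38 vs {0.11, 0.16} → pass.
0 of 2 fail.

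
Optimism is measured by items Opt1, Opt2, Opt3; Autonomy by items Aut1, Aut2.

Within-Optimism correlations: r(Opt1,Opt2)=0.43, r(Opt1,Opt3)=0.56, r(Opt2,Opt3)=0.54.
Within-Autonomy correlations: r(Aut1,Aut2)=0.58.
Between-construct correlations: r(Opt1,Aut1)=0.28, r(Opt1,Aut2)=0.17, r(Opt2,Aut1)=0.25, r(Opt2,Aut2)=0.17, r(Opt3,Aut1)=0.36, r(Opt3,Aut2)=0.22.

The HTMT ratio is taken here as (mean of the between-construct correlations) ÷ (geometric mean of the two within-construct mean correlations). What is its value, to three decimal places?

0.444

Between-construct mean = 1.45/6 = 0.2417.
Mean within-Opt = 1.53/3 = 0.5100; mean within-Aut = 0.58/1 = 0.5800.
Geometric mean = √(0.5100 × 0.5800) = 0.5439.
HTMT = 0.2417 / 0.5439 = 0.444.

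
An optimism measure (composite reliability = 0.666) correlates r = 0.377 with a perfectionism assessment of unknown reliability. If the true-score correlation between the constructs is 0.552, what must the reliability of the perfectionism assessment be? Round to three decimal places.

0.700

r_true = r_obs / √(r_xx · r_yy) ⇒ 0.552 = 0.377 / √(0.666 · r_yy).
√(0.666 · r_yy) = 0.377 / 0.552 = 0.6830; 0.666 · r_yy = 0.4665; r_yy = 0.4665 / 0.666 ≈ 0.700.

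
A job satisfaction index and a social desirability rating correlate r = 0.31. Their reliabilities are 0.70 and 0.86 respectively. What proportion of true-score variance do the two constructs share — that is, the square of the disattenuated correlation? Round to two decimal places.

0.16

Disattenuated r = 0.31 / √(0.70 × 0.86) = 0.31 / 0.7759 = 0.3995.
Shared true-score variance = 0.3995² = 0.1596 ≈ 0.16.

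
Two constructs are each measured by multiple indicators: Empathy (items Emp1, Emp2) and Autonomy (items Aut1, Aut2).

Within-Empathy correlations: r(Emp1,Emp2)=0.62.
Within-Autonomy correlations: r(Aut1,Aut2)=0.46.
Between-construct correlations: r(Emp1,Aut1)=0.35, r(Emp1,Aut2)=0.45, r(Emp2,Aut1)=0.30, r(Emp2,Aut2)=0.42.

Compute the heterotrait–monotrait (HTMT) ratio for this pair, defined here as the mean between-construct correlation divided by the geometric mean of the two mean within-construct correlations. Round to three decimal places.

Mean between = 1.52/4 = 0.3800.
Mean within-Emp = 0.62/1 = 0.6200; mean within-Aut = 0.46/1 = 0.4600.
Geometric mean = √(0.6200 × 0.4600) = 0.5340.
HTMT = 0.3800 / 0.5340 = 0.712.

0.712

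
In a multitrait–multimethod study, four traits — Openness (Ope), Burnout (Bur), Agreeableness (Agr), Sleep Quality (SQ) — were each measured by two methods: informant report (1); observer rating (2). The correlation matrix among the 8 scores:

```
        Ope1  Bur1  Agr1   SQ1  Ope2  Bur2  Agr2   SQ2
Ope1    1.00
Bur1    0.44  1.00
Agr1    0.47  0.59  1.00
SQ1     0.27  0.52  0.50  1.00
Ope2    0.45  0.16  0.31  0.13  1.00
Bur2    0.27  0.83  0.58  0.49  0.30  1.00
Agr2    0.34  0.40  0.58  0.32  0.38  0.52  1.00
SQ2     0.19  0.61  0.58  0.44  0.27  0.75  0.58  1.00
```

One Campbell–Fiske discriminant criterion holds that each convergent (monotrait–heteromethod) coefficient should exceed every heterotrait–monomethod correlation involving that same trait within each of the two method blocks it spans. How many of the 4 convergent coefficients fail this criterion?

Checking each validity diagonal entry against its comparison values:
Ope (methods 1·2): 0.45 vs {0.44, 0.30, 0.47, 0.38, 0.27, 0.27} → fail.
Bur (methods 1·2): 0.83 vs {0.44, 0.30, 0.59, 0.52, 0.52, 0.75} → pass.
Agr (methods 1·2): 0.58 vs {0.47, 0.38, 0.59, 0.52, 0.50, 0.58} → fail.
SQ (methods 1·2): 0.44 vs {0.27, 0.27, 0.52, 0.75, 0.50, 0.58} → fail.
3 of 4 fail.

3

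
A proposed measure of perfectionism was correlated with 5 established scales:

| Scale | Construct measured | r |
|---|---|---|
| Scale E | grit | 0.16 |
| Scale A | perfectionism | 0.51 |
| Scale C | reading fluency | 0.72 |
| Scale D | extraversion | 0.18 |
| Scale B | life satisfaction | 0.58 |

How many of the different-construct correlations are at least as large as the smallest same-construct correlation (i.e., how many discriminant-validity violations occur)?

2

Convergent (same construct = perfectionism): Scale A.
Smallest convergent = 0.51. Discriminant values: 0.16, 0.72, 0.18, 0.58; count ≥ 0.51 → 2.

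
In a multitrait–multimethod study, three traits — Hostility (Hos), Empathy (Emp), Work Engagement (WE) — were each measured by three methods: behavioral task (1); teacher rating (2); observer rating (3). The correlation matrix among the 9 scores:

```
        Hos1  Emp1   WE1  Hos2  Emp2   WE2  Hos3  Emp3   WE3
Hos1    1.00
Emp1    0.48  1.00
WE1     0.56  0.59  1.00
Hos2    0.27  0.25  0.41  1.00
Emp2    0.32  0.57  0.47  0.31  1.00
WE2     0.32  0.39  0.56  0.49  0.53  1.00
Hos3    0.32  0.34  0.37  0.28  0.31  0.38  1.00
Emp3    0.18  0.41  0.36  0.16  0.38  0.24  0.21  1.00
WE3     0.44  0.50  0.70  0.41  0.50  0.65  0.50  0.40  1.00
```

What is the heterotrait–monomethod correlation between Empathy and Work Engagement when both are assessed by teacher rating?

0.53

Different traits, same method: r(Emp2, WE2) = 0.53.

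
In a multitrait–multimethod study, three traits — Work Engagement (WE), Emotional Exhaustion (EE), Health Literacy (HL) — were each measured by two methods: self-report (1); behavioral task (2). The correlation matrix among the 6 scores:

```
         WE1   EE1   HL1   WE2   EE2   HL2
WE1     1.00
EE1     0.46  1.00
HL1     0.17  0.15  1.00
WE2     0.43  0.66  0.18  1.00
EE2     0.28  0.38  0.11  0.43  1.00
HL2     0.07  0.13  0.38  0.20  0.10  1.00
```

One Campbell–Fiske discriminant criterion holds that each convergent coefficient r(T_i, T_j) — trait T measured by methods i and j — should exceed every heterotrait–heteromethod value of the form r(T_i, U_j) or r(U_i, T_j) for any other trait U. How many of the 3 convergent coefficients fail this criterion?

2

Convergent coefficients and their comparison sets:
WE (methods 1·2): 0.43 vs {0.28, 0.66, 0.07, 0.18} → fail.
EE (methods 1·2): 0.38 vs {0.66, 0.28, 0.13, 0.11} → fail.
HL (methods 1·2): 0.38 vs {0.18, 0.07, 0.11, 0.13} → pass.
2 of 3 fail.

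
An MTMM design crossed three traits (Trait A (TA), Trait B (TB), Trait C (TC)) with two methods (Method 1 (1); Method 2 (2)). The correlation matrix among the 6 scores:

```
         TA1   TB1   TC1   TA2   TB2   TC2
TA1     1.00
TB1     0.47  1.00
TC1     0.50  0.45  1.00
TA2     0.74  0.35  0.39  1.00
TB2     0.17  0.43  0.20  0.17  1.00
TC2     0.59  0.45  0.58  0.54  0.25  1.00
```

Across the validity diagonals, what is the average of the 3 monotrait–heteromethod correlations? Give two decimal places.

Convergent values: 0.74, 0.43, 0.58; mean = 1.75/3 = 0.58.

0.58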